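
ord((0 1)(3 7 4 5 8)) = 10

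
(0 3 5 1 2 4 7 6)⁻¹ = (0 6 7 4 2 1 5 3)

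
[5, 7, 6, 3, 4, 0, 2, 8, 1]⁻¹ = [5, 8, 6, 3, 4, 0, 2, 1, 7]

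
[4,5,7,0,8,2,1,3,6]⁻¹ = [3,6,5,7,0,1,8,2,4]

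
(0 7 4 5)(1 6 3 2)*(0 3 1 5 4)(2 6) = (0 7)(1 2 5 3 6)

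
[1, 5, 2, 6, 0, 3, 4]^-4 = [5, 3, 2, 4, 1, 6, 0]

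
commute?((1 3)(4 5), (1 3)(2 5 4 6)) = no:(1 3)(4 5)*(1 3)(2 5 4 6) = (2 5 6), (1 3)(2 5 4 6)*(1 3)(4 5) = (2 4 6)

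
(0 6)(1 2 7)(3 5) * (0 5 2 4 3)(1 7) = (0 6 5)(1 4 3 2)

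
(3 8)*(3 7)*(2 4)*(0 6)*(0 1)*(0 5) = (0 6 1 5)(2 4)(3 8 7)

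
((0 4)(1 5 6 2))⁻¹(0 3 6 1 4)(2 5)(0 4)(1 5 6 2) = (0 4 3 2 5)(1 6)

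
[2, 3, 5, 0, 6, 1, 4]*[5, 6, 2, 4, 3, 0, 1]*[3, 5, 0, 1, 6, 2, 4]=[0, 6, 3, 2, 5, 4, 1]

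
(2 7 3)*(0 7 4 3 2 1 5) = (0 7 2 4 3 1 5)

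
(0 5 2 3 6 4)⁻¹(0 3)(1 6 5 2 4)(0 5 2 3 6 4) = (0 1 4 2 3)(5 6)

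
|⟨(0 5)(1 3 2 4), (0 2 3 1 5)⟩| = 360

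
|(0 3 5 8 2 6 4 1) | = 8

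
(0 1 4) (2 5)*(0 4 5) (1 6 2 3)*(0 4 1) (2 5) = (0 6 5 3) (1 2 4) 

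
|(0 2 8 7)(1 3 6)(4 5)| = 12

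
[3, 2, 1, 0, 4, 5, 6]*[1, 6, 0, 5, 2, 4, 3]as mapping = [0→5, 1→0, 2→6, 3→1, 4→2, 5→4, 6→3]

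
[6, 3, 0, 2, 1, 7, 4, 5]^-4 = [4, 2, 6, 0, 3, 5, 1, 7]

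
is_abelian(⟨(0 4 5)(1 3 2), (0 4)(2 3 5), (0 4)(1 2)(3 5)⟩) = no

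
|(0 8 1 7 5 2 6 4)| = 8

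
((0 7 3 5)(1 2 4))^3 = (0 5 3 7)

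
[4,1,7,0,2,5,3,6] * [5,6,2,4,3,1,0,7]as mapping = [0→3,1→6,2→7,3→5,4→2,5→1,6→4,7→0]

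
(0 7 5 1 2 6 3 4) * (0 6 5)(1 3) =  (0 7)(1 2 5 3 4 6)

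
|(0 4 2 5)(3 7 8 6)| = 4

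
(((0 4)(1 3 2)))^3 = (0 4)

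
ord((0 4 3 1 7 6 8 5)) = 8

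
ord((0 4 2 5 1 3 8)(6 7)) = 14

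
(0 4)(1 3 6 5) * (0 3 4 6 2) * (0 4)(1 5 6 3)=(0 3 2 4 1)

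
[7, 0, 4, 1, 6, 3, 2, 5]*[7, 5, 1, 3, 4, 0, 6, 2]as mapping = [0→2, 1→7, 2→4, 3→5, 4→6, 5→3, 6→1, 7→0]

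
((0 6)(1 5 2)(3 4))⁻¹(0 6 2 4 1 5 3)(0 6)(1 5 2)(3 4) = (0 1 3 5 2 4 6)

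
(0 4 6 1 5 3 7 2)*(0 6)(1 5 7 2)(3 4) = (0 3 2 6 5 4)(1 7)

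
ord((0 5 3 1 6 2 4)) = 7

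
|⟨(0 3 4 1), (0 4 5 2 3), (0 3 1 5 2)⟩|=720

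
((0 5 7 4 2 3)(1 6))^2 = (0 7 2)(3 5 4)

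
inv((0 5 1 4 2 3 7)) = (0 7 3 2 4 1 5)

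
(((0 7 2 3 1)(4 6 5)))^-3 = (0 2 1 7 3)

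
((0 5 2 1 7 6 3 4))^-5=(0 1 3 5 7 4 2 6)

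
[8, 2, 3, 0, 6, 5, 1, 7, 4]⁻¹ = [3, 6, 1, 2, 8, 5, 4, 7, 0]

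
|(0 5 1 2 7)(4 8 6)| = 15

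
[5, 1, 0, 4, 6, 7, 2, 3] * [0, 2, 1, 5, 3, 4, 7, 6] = [4, 2, 0, 3, 7, 6, 1, 5]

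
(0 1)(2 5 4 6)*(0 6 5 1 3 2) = (0 3 2 1 6)(4 5)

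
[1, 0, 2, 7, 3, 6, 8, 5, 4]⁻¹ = [1, 0, 2, 4, 8, 7, 5, 3, 6]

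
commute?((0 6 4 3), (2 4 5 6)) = no:(0 6 4 3)*(2 4 5 6) = (0 2 4 3)(5 6), (2 4 5 6)*(0 6 4 3) = (0 6 2 3)(4 5)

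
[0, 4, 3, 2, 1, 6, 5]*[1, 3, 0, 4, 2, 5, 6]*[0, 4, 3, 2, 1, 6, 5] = [4, 3, 1, 0, 2, 5, 6]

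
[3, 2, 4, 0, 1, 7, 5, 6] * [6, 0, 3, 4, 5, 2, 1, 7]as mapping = [0→4, 1→3, 2→5, 3→6, 4→0, 5→7, 6→2, 7→1]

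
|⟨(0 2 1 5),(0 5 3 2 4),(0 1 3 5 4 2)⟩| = 720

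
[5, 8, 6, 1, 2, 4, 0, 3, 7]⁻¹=[6, 3, 4, 7, 5, 0, 2, 8, 1]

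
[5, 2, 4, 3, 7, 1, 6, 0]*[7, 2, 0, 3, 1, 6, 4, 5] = [6, 0, 1, 3, 5, 2, 4, 7]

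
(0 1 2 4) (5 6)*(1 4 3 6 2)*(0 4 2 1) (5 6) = (0 2 3 5 1) 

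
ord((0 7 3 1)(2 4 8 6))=4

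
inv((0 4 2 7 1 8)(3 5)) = (0 8 1 7 2 4)(3 5)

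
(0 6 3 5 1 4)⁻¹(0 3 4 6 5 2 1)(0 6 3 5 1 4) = (0 3 1 2 4 6 5)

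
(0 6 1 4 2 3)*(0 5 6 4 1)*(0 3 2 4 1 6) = (0 1 6 3 5)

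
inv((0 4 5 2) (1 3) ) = (0 2 5 4) (1 3) 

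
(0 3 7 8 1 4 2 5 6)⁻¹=(0 6 5 2 4 1 8 7 3)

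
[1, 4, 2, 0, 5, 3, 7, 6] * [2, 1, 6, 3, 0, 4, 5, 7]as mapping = [0→1, 1→0, 2→6, 3→2, 4→4, 5→3, 6→7, 7→5]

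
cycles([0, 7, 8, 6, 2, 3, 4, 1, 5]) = (1 7)(2 8 5 3 6 4)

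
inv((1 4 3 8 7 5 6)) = (1 6 5 7 8 3 4)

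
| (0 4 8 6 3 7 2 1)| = 8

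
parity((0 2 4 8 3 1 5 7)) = odd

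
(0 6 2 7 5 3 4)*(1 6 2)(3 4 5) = (0 2 7 3 5 4)(1 6)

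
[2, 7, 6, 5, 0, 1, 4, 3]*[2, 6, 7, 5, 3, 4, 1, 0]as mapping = [0→7, 1→0, 2→1, 3→4, 4→2, 5→6, 6→3, 7→5]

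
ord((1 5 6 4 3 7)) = 6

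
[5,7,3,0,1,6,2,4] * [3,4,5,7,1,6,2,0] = [6,0,7,3,4,2,5,1]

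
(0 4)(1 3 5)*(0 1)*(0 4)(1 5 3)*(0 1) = (0 1)(4 5)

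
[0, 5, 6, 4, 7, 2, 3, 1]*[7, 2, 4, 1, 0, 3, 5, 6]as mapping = [0→7, 1→3, 2→5, 3→0, 4→6, 5→4, 6→1, 7→2]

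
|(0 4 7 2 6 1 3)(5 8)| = 14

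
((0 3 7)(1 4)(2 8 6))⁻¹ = (0 7 3)(1 4)(2 6 8)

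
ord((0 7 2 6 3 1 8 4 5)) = 9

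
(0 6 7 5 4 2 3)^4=(0 4 6 2 7 3 5)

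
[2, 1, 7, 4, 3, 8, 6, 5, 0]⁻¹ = [8, 1, 0, 4, 3, 7, 6, 2, 5]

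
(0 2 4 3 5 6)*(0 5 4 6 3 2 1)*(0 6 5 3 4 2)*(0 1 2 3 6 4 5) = (0 2)(1 4)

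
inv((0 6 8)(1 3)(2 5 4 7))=(0 8 6)(1 3)(2 7 4 5)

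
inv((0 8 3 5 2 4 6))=(0 6 4 2 5 3 8)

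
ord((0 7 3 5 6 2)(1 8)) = 6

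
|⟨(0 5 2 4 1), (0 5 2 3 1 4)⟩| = 720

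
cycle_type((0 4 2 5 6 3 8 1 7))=9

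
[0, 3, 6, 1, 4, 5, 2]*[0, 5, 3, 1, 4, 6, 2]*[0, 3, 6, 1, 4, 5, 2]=[0, 3, 6, 5, 4, 2, 1]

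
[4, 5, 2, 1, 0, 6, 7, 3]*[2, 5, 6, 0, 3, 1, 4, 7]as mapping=[0→3, 1→1, 2→6, 3→5, 4→2, 5→4, 6→7, 7→0]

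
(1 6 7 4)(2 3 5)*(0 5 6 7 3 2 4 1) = (0 5 4)(1 7)(3 6)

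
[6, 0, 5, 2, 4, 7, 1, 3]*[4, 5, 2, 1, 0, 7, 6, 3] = [6, 4, 7, 2, 0, 3, 5, 1]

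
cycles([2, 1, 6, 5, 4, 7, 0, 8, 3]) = (0 2 6)(3 5 7 8)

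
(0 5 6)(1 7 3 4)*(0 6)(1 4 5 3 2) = (0 3 5)(1 7 2)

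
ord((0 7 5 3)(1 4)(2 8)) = 4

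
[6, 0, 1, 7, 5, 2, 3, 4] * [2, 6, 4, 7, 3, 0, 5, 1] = [5, 2, 6, 1, 0, 4, 7, 3]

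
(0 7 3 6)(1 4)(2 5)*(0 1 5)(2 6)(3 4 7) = (0 3 2)(1 7 4 5 6)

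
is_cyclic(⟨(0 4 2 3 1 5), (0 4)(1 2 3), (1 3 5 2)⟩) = no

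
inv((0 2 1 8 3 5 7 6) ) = (0 6 7 5 3 8 1 2) 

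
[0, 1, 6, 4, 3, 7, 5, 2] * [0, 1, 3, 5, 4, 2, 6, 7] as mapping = [0→0, 1→1, 2→6, 3→4, 4→5, 5→7, 6→2, 7→3] 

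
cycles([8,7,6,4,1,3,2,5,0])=(0 8)(1 7 5 3 4)(2 6)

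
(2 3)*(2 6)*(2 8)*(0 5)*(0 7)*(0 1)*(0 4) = (0 5 7 1 4)(2 3 6 8)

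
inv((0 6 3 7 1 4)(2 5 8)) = (0 4 1 7 3 6)(2 8 5)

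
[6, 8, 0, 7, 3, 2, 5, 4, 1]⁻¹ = [2, 8, 5, 4, 7, 6, 0, 3, 1]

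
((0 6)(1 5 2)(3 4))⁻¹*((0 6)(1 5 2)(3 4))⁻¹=(1 5 2)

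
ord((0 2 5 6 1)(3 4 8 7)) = 20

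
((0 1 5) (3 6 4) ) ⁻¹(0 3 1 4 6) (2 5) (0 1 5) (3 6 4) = (0 2) (1 6 5 3 4) 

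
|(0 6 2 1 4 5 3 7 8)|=9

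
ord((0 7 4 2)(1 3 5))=12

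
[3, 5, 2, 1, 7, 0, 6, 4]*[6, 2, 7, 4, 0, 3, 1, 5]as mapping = [0→4, 1→3, 2→7, 3→2, 4→5, 5→6, 6→1, 7→0]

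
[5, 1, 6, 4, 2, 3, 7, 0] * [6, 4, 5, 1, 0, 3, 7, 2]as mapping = [0→3, 1→4, 2→7, 3→0, 4→5, 5→1, 6→2, 7→6]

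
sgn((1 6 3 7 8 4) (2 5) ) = 1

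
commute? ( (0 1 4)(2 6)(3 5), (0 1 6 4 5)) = no: (0 1 4)(2 6)(3 5) * (0 1 6 4 5) = (0 6 2 4 1 5 3), (0 1 6 4 5) * (0 1 4)(2 6)(3 5) = (0 4 3 5 1 2 6)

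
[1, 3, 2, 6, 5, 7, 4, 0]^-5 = [3, 6, 2, 4, 7, 0, 5, 1]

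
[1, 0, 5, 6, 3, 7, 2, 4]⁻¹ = [1, 0, 6, 4, 7, 2, 3, 5]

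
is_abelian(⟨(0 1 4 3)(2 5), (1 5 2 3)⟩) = no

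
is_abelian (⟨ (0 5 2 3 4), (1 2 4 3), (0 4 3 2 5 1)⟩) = no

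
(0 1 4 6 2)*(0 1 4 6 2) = (0 4 2 1 6)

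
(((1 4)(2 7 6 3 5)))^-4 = (2 7 6 3 5)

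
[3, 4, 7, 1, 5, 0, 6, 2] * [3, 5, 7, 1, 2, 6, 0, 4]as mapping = [0→1, 1→2, 2→4, 3→5, 4→6, 5→3, 6→0, 7→7]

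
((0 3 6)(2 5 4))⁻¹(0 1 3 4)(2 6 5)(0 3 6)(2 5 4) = (0 4 5)(1 6 2 3)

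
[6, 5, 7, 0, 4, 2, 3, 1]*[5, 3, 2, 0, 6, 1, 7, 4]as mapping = [0→7, 1→1, 2→4, 3→5, 4→6, 5→2, 6→0, 7→3]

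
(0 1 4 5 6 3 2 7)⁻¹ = (0 7 2 3 6 5 4 1)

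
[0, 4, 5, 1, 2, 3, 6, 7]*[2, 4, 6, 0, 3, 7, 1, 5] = [2, 3, 7, 4, 6, 0, 1, 5] 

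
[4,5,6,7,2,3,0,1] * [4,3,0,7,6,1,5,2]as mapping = [0→6,1→1,2→5,3→2,4→0,5→7,6→4,7→3]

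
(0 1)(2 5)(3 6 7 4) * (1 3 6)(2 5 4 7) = (0 3 1)(2 4 6)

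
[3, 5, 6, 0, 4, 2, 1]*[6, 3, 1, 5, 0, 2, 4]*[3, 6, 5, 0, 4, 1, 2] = [1, 5, 4, 2, 3, 6, 0]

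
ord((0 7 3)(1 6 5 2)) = 12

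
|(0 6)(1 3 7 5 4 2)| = 6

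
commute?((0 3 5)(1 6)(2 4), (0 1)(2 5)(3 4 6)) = no:(0 3 5)(1 6)(2 4)*(0 1)(2 5)(3 4 6) = (0 4 5 1 3 2 6), (0 1)(2 5)(3 4 6)*(0 3 5)(1 6)(2 4) = (0 6 5 4 1 3 2)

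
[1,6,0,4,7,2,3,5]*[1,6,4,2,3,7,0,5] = [6,0,1,3,5,4,2,7]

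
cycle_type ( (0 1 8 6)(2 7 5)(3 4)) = 2.3.4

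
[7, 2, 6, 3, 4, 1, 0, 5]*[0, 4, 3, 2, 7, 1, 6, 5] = [5, 3, 6, 2, 7, 4, 0, 1]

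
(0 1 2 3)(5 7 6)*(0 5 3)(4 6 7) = (0 1 2)(3 5 4 6)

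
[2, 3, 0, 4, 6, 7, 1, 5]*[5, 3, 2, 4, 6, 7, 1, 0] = [2, 4, 5, 6, 1, 0, 3, 7]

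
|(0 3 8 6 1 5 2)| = 7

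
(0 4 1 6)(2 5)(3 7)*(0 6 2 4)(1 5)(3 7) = (1 2)(4 5)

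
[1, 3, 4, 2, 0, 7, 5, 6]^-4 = [1, 3, 4, 2, 0, 6, 7, 5]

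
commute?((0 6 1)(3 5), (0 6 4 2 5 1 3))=no:(0 6 1)(3 5) * (0 6 4 2 5 1 3)=(0 4 2 5)(1 6 3), (0 6 4 2 5 1 3) * (0 6 1)(3 5)=(0 1 5)(2 3 6 4)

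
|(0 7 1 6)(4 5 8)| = 12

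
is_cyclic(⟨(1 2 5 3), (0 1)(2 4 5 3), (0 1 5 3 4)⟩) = no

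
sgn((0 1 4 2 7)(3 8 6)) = 1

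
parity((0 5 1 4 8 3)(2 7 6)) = odd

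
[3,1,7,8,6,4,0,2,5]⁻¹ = [6,1,7,0,5,8,4,2,3]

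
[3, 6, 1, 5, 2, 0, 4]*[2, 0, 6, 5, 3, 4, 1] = [5, 1, 0, 4, 6, 2, 3]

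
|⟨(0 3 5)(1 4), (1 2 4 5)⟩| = 720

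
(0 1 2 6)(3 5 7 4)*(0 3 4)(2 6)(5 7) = (0 1 6 3 7)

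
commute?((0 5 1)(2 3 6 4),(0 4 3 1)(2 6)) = no:(0 5 1)(2 3 6 4) * (0 4 3 1)(2 6) = (0 5)(1 4 6 3 2),(0 4 3 1)(2 6) * (0 5 1)(2 3 6 4) = (0 2 4 6 3)(1 5)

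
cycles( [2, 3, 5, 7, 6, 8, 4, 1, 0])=(0 2 5 8)(1 3 7)(4 6)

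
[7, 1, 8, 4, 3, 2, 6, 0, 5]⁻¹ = [7, 1, 5, 4, 3, 8, 6, 0, 2]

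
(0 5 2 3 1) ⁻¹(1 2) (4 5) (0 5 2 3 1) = (0 3) (2 4) 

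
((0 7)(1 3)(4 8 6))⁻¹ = (0 7)(1 3)(4 6 8)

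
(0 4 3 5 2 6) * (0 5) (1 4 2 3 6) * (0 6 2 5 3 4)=(0 5 4 2 1) (3 6) 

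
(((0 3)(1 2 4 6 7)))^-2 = (1 6 2 7 4)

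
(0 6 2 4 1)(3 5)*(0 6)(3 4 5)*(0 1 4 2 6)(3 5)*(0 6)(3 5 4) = (0 1 6)(2 5)(3 4)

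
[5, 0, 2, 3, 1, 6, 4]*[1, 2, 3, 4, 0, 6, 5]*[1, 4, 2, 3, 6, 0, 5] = [5, 4, 3, 6, 2, 0, 1] 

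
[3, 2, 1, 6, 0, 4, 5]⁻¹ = [4, 2, 1, 0, 5, 6, 3]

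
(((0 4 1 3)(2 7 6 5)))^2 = (0 1)(2 6)(3 4)(5 7)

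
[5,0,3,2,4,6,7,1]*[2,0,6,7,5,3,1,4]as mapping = [0→3,1→2,2→7,3→6,4→5,5→1,6→4,7→0]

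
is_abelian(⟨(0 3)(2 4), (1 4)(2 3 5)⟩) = no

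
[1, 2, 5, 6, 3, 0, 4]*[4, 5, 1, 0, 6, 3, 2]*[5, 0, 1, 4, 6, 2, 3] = [2, 0, 4, 1, 5, 6, 3]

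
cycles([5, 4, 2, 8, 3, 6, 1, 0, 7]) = (0 5 6 1 4 3 8 7)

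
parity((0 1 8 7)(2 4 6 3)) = even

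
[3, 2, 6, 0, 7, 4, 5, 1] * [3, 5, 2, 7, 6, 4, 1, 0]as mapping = [0→7, 1→2, 2→1, 3→3, 4→0, 5→6, 6→4, 7→5]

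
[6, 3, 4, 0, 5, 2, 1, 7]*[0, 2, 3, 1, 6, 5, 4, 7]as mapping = [0→4, 1→1, 2→6, 3→0, 4→5, 5→3, 6→2, 7→7]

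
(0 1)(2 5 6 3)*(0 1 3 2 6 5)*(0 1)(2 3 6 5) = (0 6 3 5 2 1)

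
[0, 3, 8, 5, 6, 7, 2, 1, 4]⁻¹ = [0, 7, 6, 1, 8, 3, 4, 5, 2]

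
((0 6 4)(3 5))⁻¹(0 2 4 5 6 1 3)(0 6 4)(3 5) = (0 3 4 1 5 6 2)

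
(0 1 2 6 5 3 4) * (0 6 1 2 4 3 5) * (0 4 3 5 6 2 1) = (0 1 3 5 6 4 2)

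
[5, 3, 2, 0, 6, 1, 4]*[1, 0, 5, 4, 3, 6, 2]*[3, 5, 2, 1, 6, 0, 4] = [4, 6, 0, 5, 2, 3, 1]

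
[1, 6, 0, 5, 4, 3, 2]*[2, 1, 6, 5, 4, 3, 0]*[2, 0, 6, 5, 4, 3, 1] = [0, 2, 6, 5, 4, 3, 1]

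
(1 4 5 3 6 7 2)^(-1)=(1 2 7 6 3 5 4)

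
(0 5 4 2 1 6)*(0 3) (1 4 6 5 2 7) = (0 2 4 7 1 5 6 3) 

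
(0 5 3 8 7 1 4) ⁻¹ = (0 4 1 7 8 3 5) 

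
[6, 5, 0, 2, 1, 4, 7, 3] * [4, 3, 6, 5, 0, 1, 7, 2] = [7, 1, 4, 6, 3, 0, 2, 5]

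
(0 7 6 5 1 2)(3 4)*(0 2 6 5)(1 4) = (0 7 5 4 3 1 6)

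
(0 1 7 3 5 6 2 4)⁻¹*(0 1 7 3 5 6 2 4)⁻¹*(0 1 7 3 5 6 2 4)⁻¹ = (0 6 7 4 5 1 2 3)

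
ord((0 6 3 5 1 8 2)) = 7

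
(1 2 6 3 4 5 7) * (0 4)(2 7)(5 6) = (0 4 6 3)(1 7)(2 5)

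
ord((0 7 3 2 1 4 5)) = 7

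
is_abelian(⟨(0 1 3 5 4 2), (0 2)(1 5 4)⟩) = no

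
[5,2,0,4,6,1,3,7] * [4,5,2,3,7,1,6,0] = [1,2,4,7,6,5,3,0]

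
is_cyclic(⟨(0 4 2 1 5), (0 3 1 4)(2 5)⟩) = no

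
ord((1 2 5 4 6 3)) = 6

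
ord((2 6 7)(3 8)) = 6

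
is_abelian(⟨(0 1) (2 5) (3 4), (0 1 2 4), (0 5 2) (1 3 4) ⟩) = no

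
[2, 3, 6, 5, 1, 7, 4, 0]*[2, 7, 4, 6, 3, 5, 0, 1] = [4, 6, 0, 5, 7, 1, 3, 2]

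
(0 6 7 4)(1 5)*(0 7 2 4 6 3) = (0 3)(1 5)(2 4 7 6)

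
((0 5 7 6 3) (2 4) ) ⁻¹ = (0 3 6 7 5) (2 4) 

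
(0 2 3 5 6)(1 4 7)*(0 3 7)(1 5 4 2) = (0 1 2 7 5 6 3 4)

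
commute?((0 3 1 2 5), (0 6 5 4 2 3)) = no:(0 3 1 2 5)*(0 6 5 4 2 3) = (1 3)(2 4)(5 6), (0 6 5 4 2 3)*(0 3 1 2 5) = (0 6)(1 2)(4 5)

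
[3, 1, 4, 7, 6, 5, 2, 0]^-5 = [3, 1, 4, 7, 6, 5, 2, 0]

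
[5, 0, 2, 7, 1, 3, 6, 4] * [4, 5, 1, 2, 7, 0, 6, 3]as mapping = [0→0, 1→4, 2→1, 3→3, 4→5, 5→2, 6→6, 7→7]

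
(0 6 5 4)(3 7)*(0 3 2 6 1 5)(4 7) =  (0 1 5 7 2 6)(3 4)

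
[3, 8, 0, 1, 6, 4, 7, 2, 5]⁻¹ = [2, 3, 7, 0, 5, 8, 4, 6, 1]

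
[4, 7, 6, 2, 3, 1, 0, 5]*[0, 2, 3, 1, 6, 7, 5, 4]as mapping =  [0→6, 1→4, 2→5, 3→3, 4→1, 5→2, 6→0, 7→7]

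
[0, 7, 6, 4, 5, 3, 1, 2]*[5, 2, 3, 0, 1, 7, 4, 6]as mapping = [0→5, 1→6, 2→4, 3→1, 4→7, 5→0, 6→2, 7→3]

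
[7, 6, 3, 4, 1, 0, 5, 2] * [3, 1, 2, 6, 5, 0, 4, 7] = [7, 4, 6, 5, 1, 3, 0, 2]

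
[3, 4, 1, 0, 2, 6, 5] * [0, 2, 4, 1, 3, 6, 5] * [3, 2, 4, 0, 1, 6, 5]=[2, 0, 4, 3, 1, 6, 5]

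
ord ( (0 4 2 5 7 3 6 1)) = 8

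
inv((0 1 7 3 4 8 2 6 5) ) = (0 5 6 2 8 4 3 7 1) 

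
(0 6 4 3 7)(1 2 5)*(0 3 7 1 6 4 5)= (0 4 7 3 1 2)(5 6)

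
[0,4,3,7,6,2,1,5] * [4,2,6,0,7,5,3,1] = [4,7,0,1,3,6,2,5]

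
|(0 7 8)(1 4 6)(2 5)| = 6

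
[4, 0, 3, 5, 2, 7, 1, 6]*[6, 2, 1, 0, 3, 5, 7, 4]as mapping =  [0→3, 1→6, 2→0, 3→5, 4→1, 5→4, 6→2, 7→7]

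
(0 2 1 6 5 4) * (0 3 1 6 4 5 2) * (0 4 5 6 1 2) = (0 4 3 2 1 5 6)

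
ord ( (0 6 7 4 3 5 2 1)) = 8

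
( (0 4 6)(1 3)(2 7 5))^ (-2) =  (0 4 6)(2 7 5)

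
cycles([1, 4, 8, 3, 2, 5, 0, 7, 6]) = (0 1 4 2 8 6)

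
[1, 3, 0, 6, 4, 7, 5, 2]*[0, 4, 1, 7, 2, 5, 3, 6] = [4, 7, 0, 3, 2, 6, 5, 1]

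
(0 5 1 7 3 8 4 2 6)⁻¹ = (0 6 2 4 8 3 7 1 5)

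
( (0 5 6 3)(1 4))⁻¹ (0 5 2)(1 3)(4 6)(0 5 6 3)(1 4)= (0 4)(1 3)(2 5 6)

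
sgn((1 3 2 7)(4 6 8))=-1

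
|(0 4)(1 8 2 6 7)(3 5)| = 10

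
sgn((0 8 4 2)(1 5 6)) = -1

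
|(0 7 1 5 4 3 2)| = 7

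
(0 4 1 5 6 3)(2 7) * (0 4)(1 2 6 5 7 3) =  (1 7 6)(2 3 4)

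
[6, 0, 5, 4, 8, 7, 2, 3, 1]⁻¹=[1, 8, 6, 7, 3, 2, 0, 5, 4]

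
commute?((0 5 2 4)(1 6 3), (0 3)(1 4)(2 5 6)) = no:(0 5 2 4)(1 6 3)*(0 3)(1 4)(2 5 6) = (0 6)(1 2)(3 4), (0 3)(1 4)(2 5 6)*(0 5 2 4)(1 6 3) = (0 1)(3 5)(4 6)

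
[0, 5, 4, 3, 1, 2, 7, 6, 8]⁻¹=[0, 4, 5, 3, 2, 1, 7, 6, 8]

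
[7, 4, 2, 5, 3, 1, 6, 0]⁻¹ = [7, 5, 2, 4, 1, 3, 6, 0]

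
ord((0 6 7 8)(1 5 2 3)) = 4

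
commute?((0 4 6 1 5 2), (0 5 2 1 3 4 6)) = no:(0 4 6 1 5 2) * (0 5 2 1 3 4 6) = (0 6 3 4)(1 2 5), (0 5 2 1 3 4 6) * (0 4 6 1 5 2) = (0 2 5)(1 3 6 4)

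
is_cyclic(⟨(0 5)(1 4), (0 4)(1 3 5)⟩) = no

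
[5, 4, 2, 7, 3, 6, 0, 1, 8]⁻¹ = [6, 7, 2, 4, 1, 0, 5, 3, 8]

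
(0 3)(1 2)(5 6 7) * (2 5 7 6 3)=(0 2 1 5 3)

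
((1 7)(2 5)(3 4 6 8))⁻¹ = (1 7)(2 5)(3 8 6 4)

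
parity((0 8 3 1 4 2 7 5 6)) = even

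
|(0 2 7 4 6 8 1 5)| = 8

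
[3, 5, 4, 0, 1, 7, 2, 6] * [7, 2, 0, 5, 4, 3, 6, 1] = [5, 3, 4, 7, 2, 1, 0, 6]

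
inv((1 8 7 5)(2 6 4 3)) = (1 5 7 8)(2 3 4 6)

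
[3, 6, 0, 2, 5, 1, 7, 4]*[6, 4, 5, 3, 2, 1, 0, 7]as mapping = [0→3, 1→0, 2→6, 3→5, 4→1, 5→4, 6→7, 7→2]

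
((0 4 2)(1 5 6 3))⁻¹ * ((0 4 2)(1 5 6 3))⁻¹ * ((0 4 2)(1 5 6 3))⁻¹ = (1 5 6 3)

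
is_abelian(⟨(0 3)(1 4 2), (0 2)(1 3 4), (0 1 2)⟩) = no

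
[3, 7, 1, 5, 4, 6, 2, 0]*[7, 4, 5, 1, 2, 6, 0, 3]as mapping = [0→1, 1→3, 2→4, 3→6, 4→2, 5→0, 6→5, 7→7]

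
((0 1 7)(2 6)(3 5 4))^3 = (2 6)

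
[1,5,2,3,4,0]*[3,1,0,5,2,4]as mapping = [0→1,1→4,2→0,3→5,4→2,5→3]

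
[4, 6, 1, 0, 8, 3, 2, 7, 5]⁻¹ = [3, 2, 6, 5, 0, 8, 1, 7, 4]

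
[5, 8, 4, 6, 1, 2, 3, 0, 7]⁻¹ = [7, 4, 5, 6, 2, 0, 3, 8, 1]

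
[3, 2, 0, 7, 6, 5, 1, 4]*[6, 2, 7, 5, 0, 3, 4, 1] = [5, 7, 6, 1, 4, 3, 2, 0]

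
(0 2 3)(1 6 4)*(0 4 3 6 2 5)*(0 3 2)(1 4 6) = (0 5 3 6 2 1)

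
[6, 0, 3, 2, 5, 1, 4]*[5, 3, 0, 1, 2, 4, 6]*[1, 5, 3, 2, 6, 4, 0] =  [0, 4, 5, 1, 6, 2, 3]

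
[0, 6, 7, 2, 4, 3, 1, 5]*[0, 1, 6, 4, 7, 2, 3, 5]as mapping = [0→0, 1→3, 2→5, 3→6, 4→7, 5→4, 6→1, 7→2]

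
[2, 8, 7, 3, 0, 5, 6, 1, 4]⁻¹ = [4, 7, 0, 3, 8, 5, 6, 2, 1]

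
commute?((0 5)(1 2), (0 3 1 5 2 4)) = no:(0 5)(1 2)*(0 3 1 5 2 4) = (0 2 5 3 1 4), (0 3 1 5 2 4)*(0 5)(1 2) = (0 3 2 4 5 1)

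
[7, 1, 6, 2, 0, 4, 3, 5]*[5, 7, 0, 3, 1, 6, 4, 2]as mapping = [0→2, 1→7, 2→4, 3→0, 4→5, 5→1, 6→3, 7→6]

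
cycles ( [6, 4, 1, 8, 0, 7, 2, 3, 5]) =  (0 6 2 1 4)(3 8 5 7)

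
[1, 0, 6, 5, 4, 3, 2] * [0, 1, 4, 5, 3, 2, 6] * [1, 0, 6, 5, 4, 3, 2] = [0, 1, 2, 6, 5, 3, 4]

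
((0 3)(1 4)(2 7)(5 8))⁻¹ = (0 3)(1 4)(2 7)(5 8)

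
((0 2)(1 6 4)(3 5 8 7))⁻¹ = (0 2)(1 4 6)(3 7 8 5)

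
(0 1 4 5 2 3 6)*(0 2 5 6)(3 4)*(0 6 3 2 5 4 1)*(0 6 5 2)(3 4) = (0 6 2 1)(3 5)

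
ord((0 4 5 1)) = 4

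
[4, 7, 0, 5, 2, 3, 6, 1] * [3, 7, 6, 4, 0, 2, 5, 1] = [0, 1, 3, 2, 6, 4, 5, 7]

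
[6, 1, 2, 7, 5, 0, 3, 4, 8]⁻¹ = [5, 1, 2, 6, 7, 4, 0, 3, 8]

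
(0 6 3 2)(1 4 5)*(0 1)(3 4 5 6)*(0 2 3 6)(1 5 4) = (0 6 1 4)(2 5)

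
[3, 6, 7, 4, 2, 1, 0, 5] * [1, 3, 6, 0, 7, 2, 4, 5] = [0, 4, 5, 7, 6, 3, 1, 2]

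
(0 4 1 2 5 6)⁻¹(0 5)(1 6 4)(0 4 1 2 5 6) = (0 1 2)(4 6)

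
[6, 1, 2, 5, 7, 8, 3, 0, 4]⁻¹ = [7, 1, 2, 6, 8, 3, 0, 4, 5]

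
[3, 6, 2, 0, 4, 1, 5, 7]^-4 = [0, 5, 2, 3, 4, 6, 1, 7]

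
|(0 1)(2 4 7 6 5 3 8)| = 14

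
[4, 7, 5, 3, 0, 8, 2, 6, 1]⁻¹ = [4, 8, 6, 3, 0, 2, 7, 1, 5]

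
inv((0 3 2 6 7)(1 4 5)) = (0 7 6 2 3)(1 5 4)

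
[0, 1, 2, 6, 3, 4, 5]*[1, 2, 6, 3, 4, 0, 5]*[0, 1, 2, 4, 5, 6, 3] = [1, 2, 3, 6, 4, 5, 0]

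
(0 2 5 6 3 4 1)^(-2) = (0 4 6 2 1 3 5)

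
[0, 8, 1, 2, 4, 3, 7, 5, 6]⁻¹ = [0, 2, 3, 5, 4, 7, 8, 6, 1]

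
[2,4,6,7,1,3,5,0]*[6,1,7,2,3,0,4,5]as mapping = [0→7,1→3,2→4,3→5,4→1,5→2,6→0,7→6]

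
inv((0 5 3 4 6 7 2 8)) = (0 8 2 7 6 4 3 5)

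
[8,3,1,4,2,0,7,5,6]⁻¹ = [5,2,4,1,3,7,8,6,0]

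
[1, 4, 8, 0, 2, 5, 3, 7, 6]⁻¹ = [3, 0, 4, 6, 1, 5, 8, 7, 2]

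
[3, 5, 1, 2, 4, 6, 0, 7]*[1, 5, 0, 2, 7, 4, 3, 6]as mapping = [0→2, 1→4, 2→5, 3→0, 4→7, 5→3, 6→1, 7→6]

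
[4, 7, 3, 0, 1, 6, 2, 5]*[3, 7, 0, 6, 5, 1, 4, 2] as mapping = [0→5, 1→2, 2→6, 3→3, 4→7, 5→4, 6→0, 7→1] 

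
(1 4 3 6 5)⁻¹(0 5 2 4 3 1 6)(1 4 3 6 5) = (0 1 2 3 6 4 5)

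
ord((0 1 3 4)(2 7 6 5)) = 4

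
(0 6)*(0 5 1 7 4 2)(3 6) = (0 3 6 5 1 7 4 2)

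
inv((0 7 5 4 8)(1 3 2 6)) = (0 8 4 5 7)(1 6 2 3)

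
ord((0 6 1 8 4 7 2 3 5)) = 9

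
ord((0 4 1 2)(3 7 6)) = 12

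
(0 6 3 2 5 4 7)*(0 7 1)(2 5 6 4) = (0 4 1)(2 6 3 5)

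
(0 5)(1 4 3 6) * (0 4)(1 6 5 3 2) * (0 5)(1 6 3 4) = (0 4 2 6 3)(1 5)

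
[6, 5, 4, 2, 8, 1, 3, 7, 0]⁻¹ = [8, 5, 3, 6, 2, 1, 0, 7, 4]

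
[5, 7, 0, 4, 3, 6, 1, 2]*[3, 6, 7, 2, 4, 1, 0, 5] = [1, 5, 3, 4, 2, 0, 6, 7]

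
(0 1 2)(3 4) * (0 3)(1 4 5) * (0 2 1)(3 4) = (0 3 5)(2 4)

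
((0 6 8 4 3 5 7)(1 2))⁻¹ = (0 7 5 3 4 8 6)(1 2)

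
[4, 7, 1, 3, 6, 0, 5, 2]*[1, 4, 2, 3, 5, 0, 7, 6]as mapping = [0→5, 1→6, 2→4, 3→3, 4→7, 5→1, 6→0, 7→2]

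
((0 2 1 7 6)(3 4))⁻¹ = (0 6 7 1 2)(3 4)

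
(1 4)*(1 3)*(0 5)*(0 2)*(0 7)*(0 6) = (0 5 2 7 6)(1 4 3)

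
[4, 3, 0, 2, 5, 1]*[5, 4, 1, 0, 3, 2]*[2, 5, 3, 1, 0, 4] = [1, 2, 4, 5, 3, 0]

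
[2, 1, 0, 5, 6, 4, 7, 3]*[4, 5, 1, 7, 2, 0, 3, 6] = [1, 5, 4, 0, 3, 2, 6, 7]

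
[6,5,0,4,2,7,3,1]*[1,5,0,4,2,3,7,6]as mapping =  [0→7,1→3,2→1,3→2,4→0,5→6,6→4,7→5]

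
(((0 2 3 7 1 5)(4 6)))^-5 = (0 2 3 7 1 5)(4 6)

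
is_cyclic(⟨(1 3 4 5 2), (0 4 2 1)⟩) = no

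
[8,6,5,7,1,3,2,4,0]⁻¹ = [8,4,6,5,7,2,1,3,0]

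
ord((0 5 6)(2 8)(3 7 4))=6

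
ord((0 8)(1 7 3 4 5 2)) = 6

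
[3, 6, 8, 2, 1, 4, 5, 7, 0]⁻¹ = [8, 4, 3, 0, 5, 6, 1, 7, 2]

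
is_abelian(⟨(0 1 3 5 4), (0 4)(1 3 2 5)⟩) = no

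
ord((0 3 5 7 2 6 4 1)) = 8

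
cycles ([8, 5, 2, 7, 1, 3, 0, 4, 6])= (0 8 6)(1 5 3 7 4)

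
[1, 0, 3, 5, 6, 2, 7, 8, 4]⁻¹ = [1, 0, 5, 2, 8, 3, 4, 6, 7]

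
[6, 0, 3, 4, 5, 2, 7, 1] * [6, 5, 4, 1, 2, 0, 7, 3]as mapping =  [0→7, 1→6, 2→1, 3→2, 4→0, 5→4, 6→3, 7→5]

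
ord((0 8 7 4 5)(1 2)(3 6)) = 10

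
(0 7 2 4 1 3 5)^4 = (0 1 7 3 2 5 4)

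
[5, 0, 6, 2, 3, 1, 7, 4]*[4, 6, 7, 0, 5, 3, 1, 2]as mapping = [0→3, 1→4, 2→1, 3→7, 4→0, 5→6, 6→2, 7→5]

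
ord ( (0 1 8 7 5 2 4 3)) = 8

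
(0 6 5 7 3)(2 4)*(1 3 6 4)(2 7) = (0 4 7 6 5 2 1 3)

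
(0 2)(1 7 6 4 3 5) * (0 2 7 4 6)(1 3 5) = (0 7)(1 4 5 3)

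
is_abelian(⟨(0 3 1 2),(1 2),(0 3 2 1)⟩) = no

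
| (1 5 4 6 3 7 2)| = 7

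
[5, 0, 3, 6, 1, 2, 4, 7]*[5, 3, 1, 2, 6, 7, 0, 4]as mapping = [0→7, 1→5, 2→2, 3→0, 4→3, 5→1, 6→6, 7→4]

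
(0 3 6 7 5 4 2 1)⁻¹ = (0 1 2 4 5 7 6 3)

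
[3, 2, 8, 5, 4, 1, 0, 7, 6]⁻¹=[6, 5, 1, 0, 4, 3, 8, 7, 2]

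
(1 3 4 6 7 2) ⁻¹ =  (1 2 7 6 4 3) 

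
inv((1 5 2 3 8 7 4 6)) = (1 6 4 7 8 3 2 5)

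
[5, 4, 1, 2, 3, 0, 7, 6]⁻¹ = [5, 2, 3, 4, 1, 0, 7, 6]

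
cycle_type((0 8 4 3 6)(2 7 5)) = 3.5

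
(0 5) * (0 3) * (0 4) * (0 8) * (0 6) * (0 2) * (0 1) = (0 5 3 4 8 6 2 1)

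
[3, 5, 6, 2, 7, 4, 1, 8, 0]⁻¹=[8, 6, 3, 0, 5, 1, 2, 4, 7]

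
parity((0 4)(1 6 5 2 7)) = odd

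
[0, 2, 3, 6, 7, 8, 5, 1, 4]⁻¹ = [0, 7, 1, 2, 8, 6, 3, 4, 5]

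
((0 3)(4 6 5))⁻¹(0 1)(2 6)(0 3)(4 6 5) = (1 3)(2 5)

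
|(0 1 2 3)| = 4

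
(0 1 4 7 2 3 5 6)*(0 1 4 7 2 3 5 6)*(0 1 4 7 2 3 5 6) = (0 7 5 1 2 6 4 3) 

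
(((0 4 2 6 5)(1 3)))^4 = (0 5 6 2 4)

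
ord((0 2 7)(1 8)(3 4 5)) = 6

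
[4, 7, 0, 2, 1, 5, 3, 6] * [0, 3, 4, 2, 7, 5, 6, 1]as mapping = [0→7, 1→1, 2→0, 3→4, 4→3, 5→5, 6→2, 7→6]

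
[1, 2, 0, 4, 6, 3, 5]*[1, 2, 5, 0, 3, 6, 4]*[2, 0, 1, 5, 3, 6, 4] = [1, 6, 0, 5, 3, 2, 4]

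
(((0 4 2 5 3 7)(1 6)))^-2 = (0 3 2)(4 7 5)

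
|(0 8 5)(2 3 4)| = 3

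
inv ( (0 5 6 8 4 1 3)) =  (0 3 1 4 8 6 5)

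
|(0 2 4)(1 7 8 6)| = 12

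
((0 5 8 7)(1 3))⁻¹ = (0 7 8 5)(1 3)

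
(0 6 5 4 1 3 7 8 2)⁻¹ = (0 2 8 7 3 1 4 5 6)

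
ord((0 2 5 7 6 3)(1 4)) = 6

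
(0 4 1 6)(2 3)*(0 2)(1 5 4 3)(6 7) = (0 3)(1 7 6 2)(4 5)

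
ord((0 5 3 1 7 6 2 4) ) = 8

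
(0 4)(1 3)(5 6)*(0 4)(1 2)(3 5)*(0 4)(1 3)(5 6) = (0 4)(1 6)(2 3)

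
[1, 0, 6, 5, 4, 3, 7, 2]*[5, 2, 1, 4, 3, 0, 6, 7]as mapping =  [0→2, 1→5, 2→6, 3→0, 4→3, 5→4, 6→7, 7→1]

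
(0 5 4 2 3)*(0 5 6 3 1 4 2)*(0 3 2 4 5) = (0 6 2 1 5 4 3)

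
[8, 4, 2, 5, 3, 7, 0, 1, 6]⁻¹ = [6, 7, 2, 4, 1, 3, 8, 5, 0]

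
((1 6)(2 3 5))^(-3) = (1 6)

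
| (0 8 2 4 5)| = 5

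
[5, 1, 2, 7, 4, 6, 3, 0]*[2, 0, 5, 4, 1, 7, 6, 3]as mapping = [0→7, 1→0, 2→5, 3→3, 4→1, 5→6, 6→4, 7→2]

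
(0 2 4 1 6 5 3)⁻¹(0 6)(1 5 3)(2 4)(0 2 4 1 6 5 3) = (0 6 3)(1 4)(2 5)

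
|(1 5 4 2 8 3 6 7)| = 8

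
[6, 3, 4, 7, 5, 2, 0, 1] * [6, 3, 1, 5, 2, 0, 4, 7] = [4, 5, 2, 7, 0, 1, 6, 3]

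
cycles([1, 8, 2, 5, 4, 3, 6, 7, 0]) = (0 1 8)(3 5)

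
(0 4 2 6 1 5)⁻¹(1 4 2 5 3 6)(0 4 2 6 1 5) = (0 3 1 5 2 6)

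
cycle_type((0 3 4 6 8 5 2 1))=8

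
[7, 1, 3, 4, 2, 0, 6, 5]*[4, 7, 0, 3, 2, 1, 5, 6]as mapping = [0→6, 1→7, 2→3, 3→2, 4→0, 5→4, 6→5, 7→1]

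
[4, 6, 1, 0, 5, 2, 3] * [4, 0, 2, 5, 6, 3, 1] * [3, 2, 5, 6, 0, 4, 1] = [1, 2, 3, 0, 6, 5, 4]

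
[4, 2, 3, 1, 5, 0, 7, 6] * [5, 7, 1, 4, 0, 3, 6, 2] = [0, 1, 4, 7, 3, 5, 2, 6]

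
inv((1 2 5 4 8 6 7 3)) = (1 3 7 6 8 4 5 2)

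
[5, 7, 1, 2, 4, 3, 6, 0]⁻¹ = [7, 2, 3, 5, 4, 0, 6, 1]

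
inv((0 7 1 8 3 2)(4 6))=(0 2 3 8 1 7)(4 6)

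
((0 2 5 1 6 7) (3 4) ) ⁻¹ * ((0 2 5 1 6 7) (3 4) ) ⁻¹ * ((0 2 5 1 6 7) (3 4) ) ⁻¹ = (0 1) (2 6) (3 4) (5 7) 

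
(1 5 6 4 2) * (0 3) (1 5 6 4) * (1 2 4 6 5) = (0 3) (1 5 6 2) 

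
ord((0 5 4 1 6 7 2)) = 7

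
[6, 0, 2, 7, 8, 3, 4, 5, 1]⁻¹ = [1, 8, 2, 5, 6, 7, 0, 3, 4]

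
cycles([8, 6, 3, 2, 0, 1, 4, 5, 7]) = (0 8 7 5 1 6 4) (2 3) 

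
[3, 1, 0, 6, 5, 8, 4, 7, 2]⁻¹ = [2, 1, 8, 0, 6, 4, 3, 7, 5]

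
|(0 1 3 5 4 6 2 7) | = 8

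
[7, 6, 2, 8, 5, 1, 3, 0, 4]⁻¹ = [7, 5, 2, 6, 8, 4, 1, 0, 3]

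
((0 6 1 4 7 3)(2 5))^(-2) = (0 7 1)(3 4 6)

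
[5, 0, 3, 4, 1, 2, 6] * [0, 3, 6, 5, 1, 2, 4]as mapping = [0→2, 1→0, 2→5, 3→1, 4→3, 5→6, 6→4]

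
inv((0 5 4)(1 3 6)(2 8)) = (0 4 5)(1 6 3)(2 8)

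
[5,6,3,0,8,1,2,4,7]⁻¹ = [3,5,6,2,7,0,1,8,4]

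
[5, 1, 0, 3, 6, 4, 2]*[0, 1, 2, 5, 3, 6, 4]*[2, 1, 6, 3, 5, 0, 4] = [4, 1, 2, 0, 5, 3, 6]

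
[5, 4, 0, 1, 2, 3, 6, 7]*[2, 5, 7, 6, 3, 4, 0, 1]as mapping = [0→4, 1→3, 2→2, 3→5, 4→7, 5→6, 6→0, 7→1]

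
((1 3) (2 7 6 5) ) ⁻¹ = (1 3) (2 5 6 7) 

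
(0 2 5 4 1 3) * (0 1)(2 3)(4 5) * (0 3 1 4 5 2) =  (0 1)(2 5)(3 4)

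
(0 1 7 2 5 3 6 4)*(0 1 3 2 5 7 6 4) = (0 3 4 1 6)(2 7 5)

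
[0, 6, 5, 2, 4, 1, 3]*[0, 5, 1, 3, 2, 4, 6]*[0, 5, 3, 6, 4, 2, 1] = [0, 1, 4, 5, 3, 2, 6]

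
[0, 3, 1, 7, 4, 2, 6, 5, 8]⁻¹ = [0, 2, 5, 1, 4, 7, 6, 3, 8]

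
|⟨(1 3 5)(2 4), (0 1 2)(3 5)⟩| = 720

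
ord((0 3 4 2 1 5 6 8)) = 8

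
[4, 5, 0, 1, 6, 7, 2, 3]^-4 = [0, 1, 2, 3, 4, 5, 6, 7]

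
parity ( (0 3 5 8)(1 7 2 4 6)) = odd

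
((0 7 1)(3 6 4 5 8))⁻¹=(0 1 7)(3 8 5 4 6)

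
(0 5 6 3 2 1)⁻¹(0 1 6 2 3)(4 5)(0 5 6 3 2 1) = (0 3 1 2 5)(4 6)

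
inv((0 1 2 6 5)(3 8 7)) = (0 5 6 2 1)(3 7 8)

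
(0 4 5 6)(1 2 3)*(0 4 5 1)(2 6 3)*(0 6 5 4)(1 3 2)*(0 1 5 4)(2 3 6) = (1 4 6)(2 5 3)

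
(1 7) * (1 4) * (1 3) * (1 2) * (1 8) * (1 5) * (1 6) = (1 7 4 3 2 8 5 6)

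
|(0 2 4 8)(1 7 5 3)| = 4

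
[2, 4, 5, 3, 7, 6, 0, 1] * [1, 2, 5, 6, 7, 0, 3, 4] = [5, 7, 0, 6, 4, 3, 1, 2]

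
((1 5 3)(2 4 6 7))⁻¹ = (1 3 5)(2 7 6 4)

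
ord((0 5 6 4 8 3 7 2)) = 8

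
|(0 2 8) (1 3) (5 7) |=6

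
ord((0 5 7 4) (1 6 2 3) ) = 4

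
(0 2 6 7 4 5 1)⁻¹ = (0 1 5 4 7 6 2)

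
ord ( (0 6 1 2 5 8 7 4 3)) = 9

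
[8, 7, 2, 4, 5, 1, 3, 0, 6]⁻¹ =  [7, 5, 2, 6, 3, 4, 8, 1, 0]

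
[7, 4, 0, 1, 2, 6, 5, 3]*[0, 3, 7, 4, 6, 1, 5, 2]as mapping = [0→2, 1→6, 2→0, 3→3, 4→7, 5→5, 6→1, 7→4]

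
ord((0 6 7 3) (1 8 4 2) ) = 4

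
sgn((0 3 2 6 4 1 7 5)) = -1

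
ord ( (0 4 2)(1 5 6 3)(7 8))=12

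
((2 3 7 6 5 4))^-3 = (2 6)(3 5)(4 7)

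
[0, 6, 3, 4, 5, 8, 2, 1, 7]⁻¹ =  [0, 7, 6, 2, 3, 4, 1, 8, 5]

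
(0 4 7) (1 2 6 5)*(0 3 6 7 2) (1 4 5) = (0 5 4 2 7 3 6 1) 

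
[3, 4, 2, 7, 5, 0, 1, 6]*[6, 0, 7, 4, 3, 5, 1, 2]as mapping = [0→4, 1→3, 2→7, 3→2, 4→5, 5→6, 6→0, 7→1]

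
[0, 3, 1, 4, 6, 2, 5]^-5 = [0, 3, 1, 4, 6, 2, 5]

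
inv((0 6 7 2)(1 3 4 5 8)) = (0 2 7 6)(1 8 5 4 3)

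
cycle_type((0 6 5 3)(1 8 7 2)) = 4^2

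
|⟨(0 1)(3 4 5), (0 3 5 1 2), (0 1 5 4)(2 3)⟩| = 720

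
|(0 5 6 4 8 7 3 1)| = 8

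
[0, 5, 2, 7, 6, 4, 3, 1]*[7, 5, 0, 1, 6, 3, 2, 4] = [7, 3, 0, 4, 2, 6, 1, 5]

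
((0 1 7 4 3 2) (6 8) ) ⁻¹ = (0 2 3 4 7 1) (6 8) 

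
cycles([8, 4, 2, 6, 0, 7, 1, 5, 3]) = (0 8 3 6 1 4)(5 7)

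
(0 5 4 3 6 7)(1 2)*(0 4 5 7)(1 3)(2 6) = (0 7 4 1 6)(2 3)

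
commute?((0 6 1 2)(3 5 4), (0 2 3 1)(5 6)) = no:(0 6 1 2)(3 5 4) * (0 2 3 1)(5 6) = (0 5 4 1 3 6), (0 2 3 1)(5 6) * (0 6 1 2)(3 5 4) = (1 6 4 3 2 5)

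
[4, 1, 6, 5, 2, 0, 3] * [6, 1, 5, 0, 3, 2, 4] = [3, 1, 4, 2, 5, 6, 0]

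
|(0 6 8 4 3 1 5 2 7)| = 9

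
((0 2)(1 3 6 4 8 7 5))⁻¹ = (0 2)(1 5 7 8 4 6 3)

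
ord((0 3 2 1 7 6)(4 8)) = 6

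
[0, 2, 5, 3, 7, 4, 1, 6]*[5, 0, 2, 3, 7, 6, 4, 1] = [5, 2, 6, 3, 1, 7, 0, 4]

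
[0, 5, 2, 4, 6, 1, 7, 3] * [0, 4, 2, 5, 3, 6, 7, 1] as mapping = [0→0, 1→6, 2→2, 3→3, 4→7, 5→4, 6→1, 7→5] 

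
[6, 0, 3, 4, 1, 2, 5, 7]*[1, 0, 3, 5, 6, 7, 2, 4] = [2, 1, 5, 6, 0, 3, 7, 4]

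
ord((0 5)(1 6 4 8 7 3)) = 6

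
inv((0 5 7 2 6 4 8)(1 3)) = (0 8 4 6 2 7 5)(1 3)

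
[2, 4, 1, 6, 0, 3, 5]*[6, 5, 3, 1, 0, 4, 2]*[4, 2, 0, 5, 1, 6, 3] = [5, 4, 6, 0, 3, 2, 1]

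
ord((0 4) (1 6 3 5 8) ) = 10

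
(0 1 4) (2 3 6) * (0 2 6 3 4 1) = (2 4) 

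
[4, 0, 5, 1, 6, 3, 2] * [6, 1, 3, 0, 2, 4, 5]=[2, 6, 4, 1, 5, 0, 3]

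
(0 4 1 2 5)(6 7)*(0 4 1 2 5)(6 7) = (0 1 5 4 2)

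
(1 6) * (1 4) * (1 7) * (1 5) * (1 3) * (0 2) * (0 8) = (0 2 8)(1 6 4 7 5 3)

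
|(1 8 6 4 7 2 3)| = 7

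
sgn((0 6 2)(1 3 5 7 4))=1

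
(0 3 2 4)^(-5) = (0 4 2 3)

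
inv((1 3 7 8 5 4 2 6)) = (1 6 2 4 5 8 7 3)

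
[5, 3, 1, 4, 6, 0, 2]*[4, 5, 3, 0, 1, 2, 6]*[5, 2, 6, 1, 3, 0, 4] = [6, 5, 0, 2, 4, 3, 1]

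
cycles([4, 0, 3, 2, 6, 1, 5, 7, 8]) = (0 4 6 5 1) (2 3) 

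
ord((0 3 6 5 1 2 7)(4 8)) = 14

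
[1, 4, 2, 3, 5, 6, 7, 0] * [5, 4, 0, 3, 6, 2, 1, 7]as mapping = [0→4, 1→6, 2→0, 3→3, 4→2, 5→1, 6→7, 7→5]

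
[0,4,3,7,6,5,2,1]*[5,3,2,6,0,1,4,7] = [5,0,6,7,4,1,2,3]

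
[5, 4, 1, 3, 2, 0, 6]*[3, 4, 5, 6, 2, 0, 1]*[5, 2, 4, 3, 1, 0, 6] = [5, 4, 1, 6, 0, 3, 2]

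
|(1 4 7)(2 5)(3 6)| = 6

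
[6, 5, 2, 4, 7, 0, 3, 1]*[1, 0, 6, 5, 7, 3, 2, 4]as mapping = [0→2, 1→3, 2→6, 3→7, 4→4, 5→1, 6→5, 7→0]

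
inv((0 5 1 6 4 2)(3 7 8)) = (0 2 4 6 1 5)(3 8 7)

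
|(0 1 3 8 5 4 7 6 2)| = 9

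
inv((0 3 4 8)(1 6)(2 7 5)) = (0 8 4 3)(1 6)(2 5 7)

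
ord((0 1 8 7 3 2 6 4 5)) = 9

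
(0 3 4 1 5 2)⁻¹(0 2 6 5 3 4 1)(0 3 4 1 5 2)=(0 6 2 4 1 5 3)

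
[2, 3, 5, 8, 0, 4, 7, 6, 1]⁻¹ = [4, 8, 0, 1, 5, 2, 7, 6, 3]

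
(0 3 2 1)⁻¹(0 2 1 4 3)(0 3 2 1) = (0 4 2 3 1)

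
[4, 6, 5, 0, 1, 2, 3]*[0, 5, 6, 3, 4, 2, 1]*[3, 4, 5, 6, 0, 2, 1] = [0, 4, 5, 3, 2, 1, 6]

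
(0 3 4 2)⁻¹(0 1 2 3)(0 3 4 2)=(0 4 3 1)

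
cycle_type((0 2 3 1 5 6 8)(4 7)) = 2.7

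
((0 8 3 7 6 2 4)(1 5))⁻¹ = (0 4 2 6 7 3 8)(1 5)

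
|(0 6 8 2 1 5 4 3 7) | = 9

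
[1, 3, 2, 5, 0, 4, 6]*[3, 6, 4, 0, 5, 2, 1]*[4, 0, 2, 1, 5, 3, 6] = [6, 4, 5, 2, 1, 3, 0]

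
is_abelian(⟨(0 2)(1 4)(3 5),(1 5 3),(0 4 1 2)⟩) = no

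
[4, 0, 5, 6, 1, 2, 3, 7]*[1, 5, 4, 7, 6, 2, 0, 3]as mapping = [0→6, 1→1, 2→2, 3→0, 4→5, 5→4, 6→7, 7→3]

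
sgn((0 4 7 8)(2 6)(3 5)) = -1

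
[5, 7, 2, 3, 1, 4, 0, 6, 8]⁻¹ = [6, 4, 2, 3, 5, 0, 7, 1, 8]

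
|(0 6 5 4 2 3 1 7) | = 8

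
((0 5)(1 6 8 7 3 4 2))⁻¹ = (0 5)(1 2 4 3 7 8 6)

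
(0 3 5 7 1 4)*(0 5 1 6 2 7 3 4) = (0 4 5 3 1)(2 7 6)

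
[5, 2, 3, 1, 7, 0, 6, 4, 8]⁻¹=[5, 3, 1, 2, 7, 0, 6, 4, 8]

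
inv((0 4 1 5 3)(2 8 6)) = (0 3 5 1 4)(2 6 8)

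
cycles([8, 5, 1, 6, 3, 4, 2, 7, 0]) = (0 8)(1 5 4 3 6 2)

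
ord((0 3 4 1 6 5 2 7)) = 8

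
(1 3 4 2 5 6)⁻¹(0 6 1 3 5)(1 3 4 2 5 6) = (0 1 3 4 6)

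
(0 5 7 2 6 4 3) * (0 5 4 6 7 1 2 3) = (0 4)(1 2 7 3 5)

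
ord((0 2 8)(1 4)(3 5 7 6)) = 12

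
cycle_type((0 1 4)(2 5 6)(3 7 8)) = 3^3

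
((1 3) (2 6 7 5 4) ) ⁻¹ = (1 3) (2 4 5 7 6) 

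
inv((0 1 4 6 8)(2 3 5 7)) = (0 8 6 4 1)(2 7 5 3)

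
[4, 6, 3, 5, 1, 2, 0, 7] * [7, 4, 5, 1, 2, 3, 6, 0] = [2, 6, 1, 3, 4, 5, 7, 0]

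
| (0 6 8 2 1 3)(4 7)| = 6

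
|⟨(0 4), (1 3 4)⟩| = 24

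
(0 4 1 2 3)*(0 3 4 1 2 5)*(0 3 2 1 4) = (0 4 1 5 3 2)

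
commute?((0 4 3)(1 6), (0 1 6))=no:(0 4 3)(1 6)*(0 1 6)=(0 4 3 1), (0 1 6)*(0 4 3)(1 6)=(0 6 4 3)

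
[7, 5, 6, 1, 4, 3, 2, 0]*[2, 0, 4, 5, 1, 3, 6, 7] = [7, 3, 6, 0, 1, 5, 4, 2]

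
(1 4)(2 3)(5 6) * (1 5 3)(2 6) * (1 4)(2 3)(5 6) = (2 4 6)(3 5)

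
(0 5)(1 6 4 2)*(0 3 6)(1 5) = (0 1)(2 5 3 6 4)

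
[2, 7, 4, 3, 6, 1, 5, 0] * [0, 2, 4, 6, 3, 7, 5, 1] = [4, 1, 3, 6, 5, 2, 7, 0]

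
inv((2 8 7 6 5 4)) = (2 4 5 6 7 8)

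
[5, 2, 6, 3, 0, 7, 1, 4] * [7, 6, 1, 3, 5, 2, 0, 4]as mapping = [0→2, 1→1, 2→0, 3→3, 4→7, 5→4, 6→6, 7→5]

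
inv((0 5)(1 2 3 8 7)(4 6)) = (0 5)(1 7 8 3 2)(4 6)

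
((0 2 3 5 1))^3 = (0 5 2 1 3)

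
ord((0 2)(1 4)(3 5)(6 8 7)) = 6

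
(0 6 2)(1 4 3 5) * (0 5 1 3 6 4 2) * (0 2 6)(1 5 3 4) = (0 1 6 2 3 5 4)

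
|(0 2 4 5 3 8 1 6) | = 8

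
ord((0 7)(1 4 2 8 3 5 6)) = 14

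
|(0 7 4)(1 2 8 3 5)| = 15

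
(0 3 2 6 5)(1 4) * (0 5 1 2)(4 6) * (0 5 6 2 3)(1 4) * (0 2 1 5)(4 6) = (0 2 5 4 3)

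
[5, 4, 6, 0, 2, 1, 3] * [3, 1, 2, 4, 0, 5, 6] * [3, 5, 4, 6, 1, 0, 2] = [0, 3, 2, 6, 4, 5, 1] 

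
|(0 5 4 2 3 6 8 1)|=8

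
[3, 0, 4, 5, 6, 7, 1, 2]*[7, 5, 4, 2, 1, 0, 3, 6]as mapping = [0→2, 1→7, 2→1, 3→0, 4→3, 5→6, 6→5, 7→4]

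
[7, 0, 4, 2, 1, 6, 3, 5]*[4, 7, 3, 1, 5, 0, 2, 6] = [6, 4, 5, 3, 7, 2, 1, 0]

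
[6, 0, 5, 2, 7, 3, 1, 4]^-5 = [6, 0, 5, 2, 7, 3, 1, 4]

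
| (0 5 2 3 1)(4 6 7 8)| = 20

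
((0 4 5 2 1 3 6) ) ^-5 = (0 5 1 6 4 2 3) 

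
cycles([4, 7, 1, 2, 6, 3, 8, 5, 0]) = (0 4 6 8)(1 7 5 3 2)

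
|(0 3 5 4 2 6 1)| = 7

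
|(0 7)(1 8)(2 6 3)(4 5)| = 6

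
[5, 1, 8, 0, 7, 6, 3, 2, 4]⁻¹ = [3, 1, 7, 6, 8, 0, 5, 4, 2]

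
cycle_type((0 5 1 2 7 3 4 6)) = 8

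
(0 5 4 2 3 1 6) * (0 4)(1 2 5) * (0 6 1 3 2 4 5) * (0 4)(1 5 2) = (0 3)(1 5 6 2)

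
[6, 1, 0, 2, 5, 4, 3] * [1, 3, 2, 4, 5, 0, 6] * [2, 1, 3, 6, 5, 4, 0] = [0, 6, 1, 3, 2, 4, 5]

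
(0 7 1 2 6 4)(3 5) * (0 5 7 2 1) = (0 2 6 4 5 3 7)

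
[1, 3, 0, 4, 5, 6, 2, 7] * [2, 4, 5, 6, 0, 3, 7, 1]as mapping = [0→4, 1→6, 2→2, 3→0, 4→3, 5→7, 6→5, 7→1]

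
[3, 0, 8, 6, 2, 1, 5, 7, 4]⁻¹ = [1, 5, 4, 0, 8, 6, 3, 7, 2]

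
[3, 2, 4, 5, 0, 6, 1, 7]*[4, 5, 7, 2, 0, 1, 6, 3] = [2, 7, 0, 1, 4, 6, 5, 3]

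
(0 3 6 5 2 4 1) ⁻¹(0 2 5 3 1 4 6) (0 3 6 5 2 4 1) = (0 1 5 3 4 2 6) 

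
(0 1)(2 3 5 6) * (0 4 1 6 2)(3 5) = (0 6)(1 4)(2 5)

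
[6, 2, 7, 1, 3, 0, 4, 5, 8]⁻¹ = [5, 3, 1, 4, 6, 7, 0, 2, 8]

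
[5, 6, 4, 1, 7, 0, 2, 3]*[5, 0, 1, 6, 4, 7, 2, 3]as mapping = [0→7, 1→2, 2→4, 3→0, 4→3, 5→5, 6→1, 7→6]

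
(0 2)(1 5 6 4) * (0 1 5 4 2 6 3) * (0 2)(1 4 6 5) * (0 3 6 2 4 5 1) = (0 1 2 5 6 3 4)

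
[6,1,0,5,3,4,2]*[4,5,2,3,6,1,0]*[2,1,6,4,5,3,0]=[2,3,5,1,4,0,6]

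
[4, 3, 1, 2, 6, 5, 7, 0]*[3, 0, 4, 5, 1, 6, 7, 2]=[1, 5, 0, 4, 7, 6, 2, 3]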